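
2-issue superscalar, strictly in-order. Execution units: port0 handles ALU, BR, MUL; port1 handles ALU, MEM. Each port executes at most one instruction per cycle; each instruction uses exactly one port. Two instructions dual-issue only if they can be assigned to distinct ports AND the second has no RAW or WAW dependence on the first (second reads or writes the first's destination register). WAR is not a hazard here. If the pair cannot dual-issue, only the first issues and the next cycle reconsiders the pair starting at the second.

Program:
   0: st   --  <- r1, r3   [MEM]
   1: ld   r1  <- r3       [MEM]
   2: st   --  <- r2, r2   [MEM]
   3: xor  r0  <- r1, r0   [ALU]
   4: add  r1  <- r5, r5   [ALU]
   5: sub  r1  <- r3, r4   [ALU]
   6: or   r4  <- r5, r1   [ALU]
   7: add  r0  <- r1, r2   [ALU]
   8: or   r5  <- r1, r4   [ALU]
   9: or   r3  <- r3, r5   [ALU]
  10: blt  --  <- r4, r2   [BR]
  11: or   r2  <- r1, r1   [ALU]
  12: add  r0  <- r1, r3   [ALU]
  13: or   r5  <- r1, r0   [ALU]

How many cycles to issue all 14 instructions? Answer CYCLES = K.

CYCLES = 10

#0 head=0: st.MEM i0 no-port MEM/MEM
#1 head=1: ld.MEM i1 no-port MEM/MEM
#2 head=2: st.MEM xor.ALU i2+i3 dual
#3 head=4: add.ALU i4 WAW r1
#4 head=5: sub.ALU i5 RAW r1
#5 head=6: or.ALU add.ALU i6+i7 dual
#6 head=8: or.ALU i8 RAW r5
#7 head=9: or.ALU blt.BR i9+i10 dual
#8 head=11: or.ALU add.ALU i11+i12 dual
#9 head=13: or.ALU i13 tail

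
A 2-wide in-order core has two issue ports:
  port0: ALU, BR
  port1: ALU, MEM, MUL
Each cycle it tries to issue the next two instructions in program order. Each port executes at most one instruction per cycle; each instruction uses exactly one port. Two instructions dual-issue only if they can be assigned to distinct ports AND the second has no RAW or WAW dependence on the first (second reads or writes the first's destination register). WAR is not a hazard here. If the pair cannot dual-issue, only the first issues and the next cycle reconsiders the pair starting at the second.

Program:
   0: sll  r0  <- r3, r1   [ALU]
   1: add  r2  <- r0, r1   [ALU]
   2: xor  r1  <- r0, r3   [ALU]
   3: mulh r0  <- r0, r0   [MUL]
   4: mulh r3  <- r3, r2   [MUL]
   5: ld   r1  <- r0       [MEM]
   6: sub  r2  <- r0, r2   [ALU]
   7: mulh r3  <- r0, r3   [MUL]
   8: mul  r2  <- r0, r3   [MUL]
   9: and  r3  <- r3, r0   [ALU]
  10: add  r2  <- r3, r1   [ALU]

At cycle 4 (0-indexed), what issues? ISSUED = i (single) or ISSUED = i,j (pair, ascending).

0. sll.ALU @i0  | RAW r0
1. add.ALU/xor.ALU @i1,i2  | pair
2. mulh.MUL @i3  | no-port MUL/MUL
3. mulh.MUL @i4  | no-port MUL/MEM
4. ld.MEM/sub.ALU @i5,i6  | pair
5. mulh.MUL @i7  | no-port MUL/MUL
6. mul.MUL/and.ALU @i8,i9  | pair
7. add.ALU @i10  | tail

ISSUED = 5,6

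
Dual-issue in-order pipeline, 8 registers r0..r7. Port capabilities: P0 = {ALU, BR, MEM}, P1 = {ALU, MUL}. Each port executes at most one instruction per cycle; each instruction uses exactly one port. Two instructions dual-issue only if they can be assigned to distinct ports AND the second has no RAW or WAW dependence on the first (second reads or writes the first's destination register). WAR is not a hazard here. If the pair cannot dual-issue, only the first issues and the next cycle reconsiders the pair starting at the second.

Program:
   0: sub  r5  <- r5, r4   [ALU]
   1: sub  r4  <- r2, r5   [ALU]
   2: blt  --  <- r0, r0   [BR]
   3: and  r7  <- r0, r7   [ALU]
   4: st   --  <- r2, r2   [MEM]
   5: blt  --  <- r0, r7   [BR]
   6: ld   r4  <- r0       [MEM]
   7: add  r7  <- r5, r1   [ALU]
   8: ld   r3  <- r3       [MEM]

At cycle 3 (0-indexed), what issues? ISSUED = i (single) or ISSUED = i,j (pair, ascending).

c0: i0 sub.ALU  RAW r5
c1: i1&i2 sub.ALU+blt.BR  2-wide
c2: i3&i4 and.ALU+st.MEM  2-wide
c3: i5 blt.BR  no-port BR/MEM
c4: i6&i7 ld.MEM+add.ALU  2-wide
c5: i8 ld.MEM  tail

ISSUED = 5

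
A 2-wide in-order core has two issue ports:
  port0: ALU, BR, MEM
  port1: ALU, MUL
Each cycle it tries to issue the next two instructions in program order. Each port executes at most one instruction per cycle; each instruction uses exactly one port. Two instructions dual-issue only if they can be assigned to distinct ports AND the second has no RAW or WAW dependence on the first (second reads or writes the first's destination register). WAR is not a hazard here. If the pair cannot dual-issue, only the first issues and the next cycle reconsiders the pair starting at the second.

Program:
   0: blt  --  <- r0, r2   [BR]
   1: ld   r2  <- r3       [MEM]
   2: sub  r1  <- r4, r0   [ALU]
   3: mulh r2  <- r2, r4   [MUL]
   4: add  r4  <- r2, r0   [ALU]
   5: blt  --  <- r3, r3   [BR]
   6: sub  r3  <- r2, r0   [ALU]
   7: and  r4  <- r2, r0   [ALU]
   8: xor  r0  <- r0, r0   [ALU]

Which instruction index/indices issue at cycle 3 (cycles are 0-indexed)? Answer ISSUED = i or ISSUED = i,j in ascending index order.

t=0 i0:blt ; no-port BR/MEM
t=1 i1/i2:ld/sub ; 2-wide
t=2 i3:mulh ; RAW r2
t=3 i4/i5:add/blt ; 2-wide
t=4 i6/i7:sub/and ; 2-wide
t=5 i8:xor ; tail

ISSUED = 4,5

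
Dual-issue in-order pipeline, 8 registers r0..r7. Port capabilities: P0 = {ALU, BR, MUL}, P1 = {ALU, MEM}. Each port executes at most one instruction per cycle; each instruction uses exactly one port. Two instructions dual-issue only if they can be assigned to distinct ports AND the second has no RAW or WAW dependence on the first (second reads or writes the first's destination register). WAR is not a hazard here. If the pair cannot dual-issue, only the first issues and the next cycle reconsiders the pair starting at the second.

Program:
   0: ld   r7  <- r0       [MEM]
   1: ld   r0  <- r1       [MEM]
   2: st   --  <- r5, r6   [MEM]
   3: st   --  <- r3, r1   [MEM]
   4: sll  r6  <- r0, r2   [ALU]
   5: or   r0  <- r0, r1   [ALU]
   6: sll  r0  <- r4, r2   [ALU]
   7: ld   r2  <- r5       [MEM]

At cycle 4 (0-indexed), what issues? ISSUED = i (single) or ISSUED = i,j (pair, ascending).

ISSUED = 5

#0 head=0: ld.MEM i0 no-port MEM/MEM
#1 head=1: ld.MEM i1 no-port MEM/MEM
#2 head=2: st.MEM i2 no-port MEM/MEM
#3 head=3: st.MEM/sll.ALU i3/i4 2-wide
#4 head=5: or.ALU i5 WAW r0
#5 head=6: sll.ALU/ld.MEM i6/i7 2-wide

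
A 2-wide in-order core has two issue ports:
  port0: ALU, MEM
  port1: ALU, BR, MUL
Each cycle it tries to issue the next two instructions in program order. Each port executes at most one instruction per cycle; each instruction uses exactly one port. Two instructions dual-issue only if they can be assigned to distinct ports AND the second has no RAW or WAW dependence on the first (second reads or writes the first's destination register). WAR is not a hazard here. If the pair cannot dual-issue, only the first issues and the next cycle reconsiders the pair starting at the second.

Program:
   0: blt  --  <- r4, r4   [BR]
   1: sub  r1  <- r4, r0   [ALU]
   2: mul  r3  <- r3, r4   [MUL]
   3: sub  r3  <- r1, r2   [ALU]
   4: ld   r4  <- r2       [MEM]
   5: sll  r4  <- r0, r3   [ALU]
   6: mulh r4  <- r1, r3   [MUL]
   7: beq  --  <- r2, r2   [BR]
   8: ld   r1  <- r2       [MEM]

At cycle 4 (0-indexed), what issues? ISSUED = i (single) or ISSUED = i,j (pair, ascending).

ISSUED = 6

c0: i0+i1 blt;sub  dual
c1: i2 mul  WAW r3
c2: i3+i4 sub;ld  dual
c3: i5 sll  WAW r4
c4: i6 mulh  no-port MUL/BR
c5: i7+i8 beq;ld  dual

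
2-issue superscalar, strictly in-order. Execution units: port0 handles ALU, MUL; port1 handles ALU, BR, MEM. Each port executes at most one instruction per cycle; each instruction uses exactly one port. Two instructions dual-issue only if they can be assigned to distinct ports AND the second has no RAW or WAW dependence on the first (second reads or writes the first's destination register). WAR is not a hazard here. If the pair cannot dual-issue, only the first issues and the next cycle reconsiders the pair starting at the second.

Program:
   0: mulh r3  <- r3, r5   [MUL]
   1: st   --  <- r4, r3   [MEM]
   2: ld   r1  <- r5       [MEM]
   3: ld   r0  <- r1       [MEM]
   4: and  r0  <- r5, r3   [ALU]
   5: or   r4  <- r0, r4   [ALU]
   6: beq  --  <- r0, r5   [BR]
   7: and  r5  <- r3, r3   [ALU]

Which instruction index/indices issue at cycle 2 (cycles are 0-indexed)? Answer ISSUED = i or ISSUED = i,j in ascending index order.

ISSUED = 2

c0: i0 mulh  RAW r3
c1: i1 st  no-port MEM/MEM
c2: i2 ld  no-port MEM/MEM
c3: i3 ld  WAW r0
c4: i4 and  RAW r0
c5: i5&i6 or;beq  dual
c6: i7 and  tail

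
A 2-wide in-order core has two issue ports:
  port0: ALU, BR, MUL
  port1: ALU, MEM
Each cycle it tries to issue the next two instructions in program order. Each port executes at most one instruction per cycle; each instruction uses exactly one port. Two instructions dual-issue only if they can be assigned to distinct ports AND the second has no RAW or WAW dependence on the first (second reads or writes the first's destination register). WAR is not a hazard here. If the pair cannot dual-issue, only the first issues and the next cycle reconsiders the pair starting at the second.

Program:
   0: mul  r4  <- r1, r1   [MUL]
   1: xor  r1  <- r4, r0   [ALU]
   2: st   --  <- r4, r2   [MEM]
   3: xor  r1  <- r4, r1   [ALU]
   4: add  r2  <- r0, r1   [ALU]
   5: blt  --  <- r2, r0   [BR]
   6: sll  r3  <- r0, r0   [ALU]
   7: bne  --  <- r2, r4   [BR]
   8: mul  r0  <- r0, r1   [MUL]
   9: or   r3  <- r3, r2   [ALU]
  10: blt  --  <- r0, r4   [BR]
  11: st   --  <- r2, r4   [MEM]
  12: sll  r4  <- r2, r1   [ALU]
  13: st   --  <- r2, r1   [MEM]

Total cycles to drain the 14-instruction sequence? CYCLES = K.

CYCLES = 9

#0 head=0: mul.MUL i0 RAW r4
#1 head=1: xor.ALU st.MEM i1+i2 pair
#2 head=3: xor.ALU i3 RAW r1
#3 head=4: add.ALU i4 RAW r2
#4 head=5: blt.BR sll.ALU i5+i6 pair
#5 head=7: bne.BR i7 no-port BR/MUL
#6 head=8: mul.MUL or.ALU i8+i9 pair
#7 head=10: blt.BR st.MEM i10+i11 pair
#8 head=12: sll.ALU st.MEM i12+i13 pair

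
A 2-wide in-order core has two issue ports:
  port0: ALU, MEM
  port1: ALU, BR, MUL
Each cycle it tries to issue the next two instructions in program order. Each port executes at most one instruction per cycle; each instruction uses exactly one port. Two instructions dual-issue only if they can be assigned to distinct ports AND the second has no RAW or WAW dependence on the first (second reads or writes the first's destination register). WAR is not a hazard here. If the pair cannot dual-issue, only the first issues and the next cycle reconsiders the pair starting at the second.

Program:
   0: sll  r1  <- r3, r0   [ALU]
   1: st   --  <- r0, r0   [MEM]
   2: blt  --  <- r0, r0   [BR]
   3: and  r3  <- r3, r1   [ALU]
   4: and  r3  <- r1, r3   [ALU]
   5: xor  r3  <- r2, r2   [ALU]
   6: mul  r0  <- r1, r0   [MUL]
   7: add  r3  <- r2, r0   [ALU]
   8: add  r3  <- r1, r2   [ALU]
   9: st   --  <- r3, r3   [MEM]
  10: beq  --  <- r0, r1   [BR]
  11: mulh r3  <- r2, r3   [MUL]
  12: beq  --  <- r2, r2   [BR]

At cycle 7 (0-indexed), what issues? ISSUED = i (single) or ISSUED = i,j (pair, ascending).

[0] i0,i1  sll.ALU st.MEM  -- pair
[1] i2,i3  blt.BR and.ALU  -- pair
[2] i4  and.ALU  -- WAW r3
[3] i5,i6  xor.ALU mul.MUL  -- pair
[4] i7  add.ALU  -- WAW r3
[5] i8  add.ALU  -- RAW r3
[6] i9,i10  st.MEM beq.BR  -- pair
[7] i11  mulh.MUL  -- no-port MUL/BR
[8] i12  beq.BR  -- tail

ISSUED = 11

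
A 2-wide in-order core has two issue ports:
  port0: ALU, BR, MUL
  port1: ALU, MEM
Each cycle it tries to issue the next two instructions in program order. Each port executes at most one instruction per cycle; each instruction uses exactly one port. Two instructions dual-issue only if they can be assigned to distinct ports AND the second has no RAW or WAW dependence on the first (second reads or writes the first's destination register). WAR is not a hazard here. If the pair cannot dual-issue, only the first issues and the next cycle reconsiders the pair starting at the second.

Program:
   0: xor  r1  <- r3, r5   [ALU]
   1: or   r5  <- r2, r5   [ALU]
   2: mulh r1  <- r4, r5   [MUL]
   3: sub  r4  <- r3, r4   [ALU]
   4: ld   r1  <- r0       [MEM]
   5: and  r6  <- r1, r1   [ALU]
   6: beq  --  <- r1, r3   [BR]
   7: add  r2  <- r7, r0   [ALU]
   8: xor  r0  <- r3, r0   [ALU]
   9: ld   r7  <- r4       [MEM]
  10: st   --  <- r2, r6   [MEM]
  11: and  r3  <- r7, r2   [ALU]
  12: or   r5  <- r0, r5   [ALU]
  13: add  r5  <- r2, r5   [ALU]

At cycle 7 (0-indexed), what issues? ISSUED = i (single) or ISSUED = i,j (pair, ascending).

t=0 i0&i1:xor.ALU+or.ALU ; dual
t=1 i2&i3:mulh.MUL+sub.ALU ; dual
t=2 i4:ld.MEM ; RAW r1
t=3 i5&i6:and.ALU+beq.BR ; dual
t=4 i7&i8:add.ALU+xor.ALU ; dual
t=5 i9:ld.MEM ; no-port MEM/MEM
t=6 i10&i11:st.MEM+and.ALU ; dual
t=7 i12:or.ALU ; RAW+WAW r5
t=8 i13:add.ALU ; tail

ISSUED = 12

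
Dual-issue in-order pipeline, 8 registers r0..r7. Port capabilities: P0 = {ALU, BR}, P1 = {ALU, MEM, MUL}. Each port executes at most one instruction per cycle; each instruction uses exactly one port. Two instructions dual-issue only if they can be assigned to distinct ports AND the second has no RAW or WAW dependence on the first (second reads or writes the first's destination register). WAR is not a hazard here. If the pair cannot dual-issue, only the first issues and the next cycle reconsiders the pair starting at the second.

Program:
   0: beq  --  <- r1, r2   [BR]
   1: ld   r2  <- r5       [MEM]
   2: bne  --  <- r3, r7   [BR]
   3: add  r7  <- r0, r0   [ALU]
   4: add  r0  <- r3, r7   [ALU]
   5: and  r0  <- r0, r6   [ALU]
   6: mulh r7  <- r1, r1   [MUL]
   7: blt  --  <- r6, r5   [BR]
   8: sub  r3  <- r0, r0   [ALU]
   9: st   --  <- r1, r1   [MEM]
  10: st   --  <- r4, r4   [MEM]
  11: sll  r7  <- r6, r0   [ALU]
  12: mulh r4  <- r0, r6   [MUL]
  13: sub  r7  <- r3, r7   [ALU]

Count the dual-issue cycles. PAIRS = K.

t=0 i0/i1:beq+ld ; pair
t=1 i2/i3:bne+add ; pair
t=2 i4:add ; RAW+WAW r0
t=3 i5/i6:and+mulh ; pair
t=4 i7/i8:blt+sub ; pair
t=5 i9:st ; no-port MEM/MEM
t=6 i10/i11:st+sll ; pair
t=7 i12/i13:mulh+sub ; pair

PAIRS = 6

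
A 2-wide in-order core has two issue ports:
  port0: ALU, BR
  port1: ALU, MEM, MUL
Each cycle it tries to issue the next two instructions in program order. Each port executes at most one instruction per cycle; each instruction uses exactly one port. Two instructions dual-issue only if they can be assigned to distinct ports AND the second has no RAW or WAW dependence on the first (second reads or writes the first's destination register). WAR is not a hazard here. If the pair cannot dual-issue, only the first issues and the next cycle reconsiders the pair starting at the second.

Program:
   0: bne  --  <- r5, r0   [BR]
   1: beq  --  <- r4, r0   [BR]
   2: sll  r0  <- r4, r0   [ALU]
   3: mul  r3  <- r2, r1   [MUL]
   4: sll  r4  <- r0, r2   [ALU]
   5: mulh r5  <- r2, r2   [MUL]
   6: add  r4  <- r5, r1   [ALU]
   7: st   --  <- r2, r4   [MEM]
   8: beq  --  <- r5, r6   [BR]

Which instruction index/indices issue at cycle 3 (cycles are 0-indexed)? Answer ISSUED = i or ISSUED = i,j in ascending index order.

c0: i0 bne  no-port BR/BR
c1: i1,i2 beq sll  dual
c2: i3,i4 mul sll  dual
c3: i5 mulh  RAW r5
c4: i6 add  RAW r4
c5: i7,i8 st beq  dual

ISSUED = 5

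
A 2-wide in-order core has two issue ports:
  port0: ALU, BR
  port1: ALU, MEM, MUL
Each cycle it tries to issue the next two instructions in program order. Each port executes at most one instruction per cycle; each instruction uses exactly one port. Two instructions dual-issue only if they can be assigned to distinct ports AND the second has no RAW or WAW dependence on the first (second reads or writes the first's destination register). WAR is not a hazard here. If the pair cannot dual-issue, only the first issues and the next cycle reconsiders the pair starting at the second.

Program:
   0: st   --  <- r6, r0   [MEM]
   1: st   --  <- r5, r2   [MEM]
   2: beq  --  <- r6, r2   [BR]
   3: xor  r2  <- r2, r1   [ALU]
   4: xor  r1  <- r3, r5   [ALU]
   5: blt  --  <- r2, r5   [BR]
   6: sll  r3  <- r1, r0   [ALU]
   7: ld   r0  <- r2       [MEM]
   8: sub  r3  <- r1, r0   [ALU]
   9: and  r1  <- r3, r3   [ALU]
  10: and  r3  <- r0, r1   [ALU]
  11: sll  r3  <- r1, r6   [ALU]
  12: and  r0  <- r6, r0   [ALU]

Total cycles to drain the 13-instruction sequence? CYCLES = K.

  cy0 -> i0 (st.MEM) no-port MEM/MEM
  cy1 -> i1,i2 (st.MEM/beq.BR) 2-wide
  cy2 -> i3,i4 (xor.ALU/xor.ALU) 2-wide
  cy3 -> i5,i6 (blt.BR/sll.ALU) 2-wide
  cy4 -> i7 (ld.MEM) RAW r0
  cy5 -> i8 (sub.ALU) RAW r3
  cy6 -> i9 (and.ALU) RAW r1
  cy7 -> i10 (and.ALU) WAW r3
  cy8 -> i11,i12 (sll.ALU/and.ALU) 2-wide

CYCLES = 9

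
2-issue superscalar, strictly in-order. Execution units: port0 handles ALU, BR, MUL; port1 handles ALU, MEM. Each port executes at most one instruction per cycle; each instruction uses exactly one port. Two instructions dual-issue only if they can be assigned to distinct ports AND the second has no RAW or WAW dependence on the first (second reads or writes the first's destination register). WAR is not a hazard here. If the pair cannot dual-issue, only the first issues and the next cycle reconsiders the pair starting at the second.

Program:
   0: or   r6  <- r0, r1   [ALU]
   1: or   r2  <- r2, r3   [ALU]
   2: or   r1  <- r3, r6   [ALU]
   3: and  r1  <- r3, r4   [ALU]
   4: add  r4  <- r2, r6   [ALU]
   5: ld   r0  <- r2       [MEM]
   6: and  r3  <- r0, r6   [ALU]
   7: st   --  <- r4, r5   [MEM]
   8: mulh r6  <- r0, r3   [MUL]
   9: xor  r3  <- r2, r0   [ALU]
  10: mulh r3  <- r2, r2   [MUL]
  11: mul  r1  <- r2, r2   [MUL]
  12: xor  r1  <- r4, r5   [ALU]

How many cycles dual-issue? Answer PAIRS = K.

PAIRS = 4

c0: i0/i1 or;or  pair
c1: i2 or  WAW r1
c2: i3/i4 and;add  pair
c3: i5 ld  RAW r0
c4: i6/i7 and;st  pair
c5: i8/i9 mulh;xor  pair
c6: i10 mulh  no-port MUL/MUL
c7: i11 mul  WAW r1
c8: i12 xor  tail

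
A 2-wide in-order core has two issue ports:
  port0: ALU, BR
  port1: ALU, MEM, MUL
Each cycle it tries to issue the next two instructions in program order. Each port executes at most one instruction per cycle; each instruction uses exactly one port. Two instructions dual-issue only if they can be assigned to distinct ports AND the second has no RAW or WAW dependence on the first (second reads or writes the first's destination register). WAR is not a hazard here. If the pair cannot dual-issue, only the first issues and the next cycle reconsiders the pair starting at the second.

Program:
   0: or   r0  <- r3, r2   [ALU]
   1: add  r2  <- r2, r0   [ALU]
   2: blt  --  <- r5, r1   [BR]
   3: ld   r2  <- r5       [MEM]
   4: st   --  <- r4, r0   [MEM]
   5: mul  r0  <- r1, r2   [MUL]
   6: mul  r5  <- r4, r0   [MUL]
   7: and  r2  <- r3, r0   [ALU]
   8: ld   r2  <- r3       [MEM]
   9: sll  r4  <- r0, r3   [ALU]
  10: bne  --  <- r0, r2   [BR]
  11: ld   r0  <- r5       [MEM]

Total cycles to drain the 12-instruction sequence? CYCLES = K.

t=0 i0:or ; RAW r0
t=1 i1/i2:add;blt ; 2-wide
t=2 i3:ld ; no-port MEM/MEM
t=3 i4:st ; no-port MEM/MUL
t=4 i5:mul ; no-port MUL/MUL
t=5 i6/i7:mul;and ; 2-wide
t=6 i8/i9:ld;sll ; 2-wide
t=7 i10/i11:bne;ld ; 2-wide

CYCLES = 8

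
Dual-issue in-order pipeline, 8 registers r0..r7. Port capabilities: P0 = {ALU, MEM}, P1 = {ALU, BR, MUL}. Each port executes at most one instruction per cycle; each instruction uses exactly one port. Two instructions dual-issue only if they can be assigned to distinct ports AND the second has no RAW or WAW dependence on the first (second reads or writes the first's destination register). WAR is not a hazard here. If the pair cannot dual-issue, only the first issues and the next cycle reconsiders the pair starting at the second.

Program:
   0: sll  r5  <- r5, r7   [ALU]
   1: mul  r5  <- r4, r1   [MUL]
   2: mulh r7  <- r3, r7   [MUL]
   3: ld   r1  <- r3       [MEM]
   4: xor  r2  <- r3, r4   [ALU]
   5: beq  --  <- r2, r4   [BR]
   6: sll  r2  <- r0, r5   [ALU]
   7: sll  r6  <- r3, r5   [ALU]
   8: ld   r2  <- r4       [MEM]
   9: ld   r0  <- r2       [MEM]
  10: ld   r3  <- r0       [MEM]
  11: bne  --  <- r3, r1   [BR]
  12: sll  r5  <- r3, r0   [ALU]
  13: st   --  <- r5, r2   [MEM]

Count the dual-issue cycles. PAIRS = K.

0. sll @i0  | WAW r5
1. mul @i1  | no-port MUL/MUL
2. mulh;ld @i2&i3  | 2-wide
3. xor @i4  | RAW r2
4. beq;sll @i5&i6  | 2-wide
5. sll;ld @i7&i8  | 2-wide
6. ld @i9  | no-port MEM/MEM
7. ld @i10  | RAW r3
8. bne;sll @i11&i12  | 2-wide
9. st @i13  | tail

PAIRS = 4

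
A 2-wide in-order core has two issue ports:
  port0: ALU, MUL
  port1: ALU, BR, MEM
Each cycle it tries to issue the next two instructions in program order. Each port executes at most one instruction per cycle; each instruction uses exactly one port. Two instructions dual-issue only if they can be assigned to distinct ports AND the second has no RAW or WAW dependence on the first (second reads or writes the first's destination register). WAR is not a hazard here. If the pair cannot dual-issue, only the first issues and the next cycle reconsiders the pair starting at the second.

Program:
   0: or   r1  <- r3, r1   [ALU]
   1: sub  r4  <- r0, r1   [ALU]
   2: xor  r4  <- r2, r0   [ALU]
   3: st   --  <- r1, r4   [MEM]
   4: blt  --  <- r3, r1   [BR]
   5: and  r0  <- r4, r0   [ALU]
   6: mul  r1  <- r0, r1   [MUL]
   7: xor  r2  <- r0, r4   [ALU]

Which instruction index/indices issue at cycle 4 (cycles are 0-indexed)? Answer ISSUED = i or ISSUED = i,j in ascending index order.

ISSUED = 4,5

  cy0 -> i0 (or) RAW r1
  cy1 -> i1 (sub) WAW r4
  cy2 -> i2 (xor) RAW r4
  cy3 -> i3 (st) no-port MEM/BR
  cy4 -> i4/i5 (blt/and) dual
  cy5 -> i6/i7 (mul/xor) dual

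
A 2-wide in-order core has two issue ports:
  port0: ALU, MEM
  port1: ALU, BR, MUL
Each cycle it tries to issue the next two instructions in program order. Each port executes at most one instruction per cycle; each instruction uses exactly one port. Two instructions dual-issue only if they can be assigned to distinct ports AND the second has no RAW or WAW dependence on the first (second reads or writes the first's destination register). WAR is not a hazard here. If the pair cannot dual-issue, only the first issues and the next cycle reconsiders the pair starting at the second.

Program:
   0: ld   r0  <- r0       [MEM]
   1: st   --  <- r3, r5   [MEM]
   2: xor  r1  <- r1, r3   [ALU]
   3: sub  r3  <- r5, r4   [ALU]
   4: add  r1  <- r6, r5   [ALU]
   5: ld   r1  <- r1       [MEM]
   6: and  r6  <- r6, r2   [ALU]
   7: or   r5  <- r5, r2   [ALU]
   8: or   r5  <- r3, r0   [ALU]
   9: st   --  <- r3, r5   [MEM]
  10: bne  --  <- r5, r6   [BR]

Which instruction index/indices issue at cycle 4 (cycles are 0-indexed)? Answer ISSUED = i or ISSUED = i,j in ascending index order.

ISSUED = 7

c0: i0 ld  no-port MEM/MEM
c1: i1+i2 st xor  dual
c2: i3+i4 sub add  dual
c3: i5+i6 ld and  dual
c4: i7 or  WAW r5
c5: i8 or  RAW r5
c6: i9+i10 st bne  dual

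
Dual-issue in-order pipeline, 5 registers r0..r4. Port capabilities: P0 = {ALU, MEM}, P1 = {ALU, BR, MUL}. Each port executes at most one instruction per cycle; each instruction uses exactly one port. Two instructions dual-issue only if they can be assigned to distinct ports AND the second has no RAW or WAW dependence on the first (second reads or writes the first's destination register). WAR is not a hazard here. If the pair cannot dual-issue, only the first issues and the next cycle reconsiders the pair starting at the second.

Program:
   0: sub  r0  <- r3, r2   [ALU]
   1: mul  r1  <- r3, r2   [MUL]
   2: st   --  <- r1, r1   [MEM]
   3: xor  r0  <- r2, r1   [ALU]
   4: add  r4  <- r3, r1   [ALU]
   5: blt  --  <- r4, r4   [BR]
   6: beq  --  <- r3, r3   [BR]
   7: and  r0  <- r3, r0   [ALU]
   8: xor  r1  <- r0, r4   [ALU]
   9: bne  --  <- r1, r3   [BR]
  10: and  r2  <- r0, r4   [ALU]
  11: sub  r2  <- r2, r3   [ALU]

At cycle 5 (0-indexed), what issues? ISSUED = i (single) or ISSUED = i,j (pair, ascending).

ISSUED = 8

t=0 i0/i1:sub mul ; dual
t=1 i2/i3:st xor ; dual
t=2 i4:add ; RAW r4
t=3 i5:blt ; no-port BR/BR
t=4 i6/i7:beq and ; dual
t=5 i8:xor ; RAW r1
t=6 i9/i10:bne and ; dual
t=7 i11:sub ; tail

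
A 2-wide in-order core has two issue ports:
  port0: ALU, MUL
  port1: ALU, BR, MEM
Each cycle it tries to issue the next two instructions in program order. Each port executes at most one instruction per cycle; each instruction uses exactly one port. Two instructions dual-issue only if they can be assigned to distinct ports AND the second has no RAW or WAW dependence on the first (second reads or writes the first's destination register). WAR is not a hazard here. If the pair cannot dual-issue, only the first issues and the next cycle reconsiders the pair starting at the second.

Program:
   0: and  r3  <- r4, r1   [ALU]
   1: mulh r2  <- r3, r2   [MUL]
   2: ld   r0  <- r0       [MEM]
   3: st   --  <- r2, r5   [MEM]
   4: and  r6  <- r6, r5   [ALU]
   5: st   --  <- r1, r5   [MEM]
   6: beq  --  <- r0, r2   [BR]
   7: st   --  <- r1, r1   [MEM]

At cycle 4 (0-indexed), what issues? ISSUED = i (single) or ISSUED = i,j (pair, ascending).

#0 head=0: and.ALU i0 RAW r3
#1 head=1: mulh.MUL/ld.MEM i1/i2 dual
#2 head=3: st.MEM/and.ALU i3/i4 dual
#3 head=5: st.MEM i5 no-port MEM/BR
#4 head=6: beq.BR i6 no-port BR/MEM
#5 head=7: st.MEM i7 tail

ISSUED = 6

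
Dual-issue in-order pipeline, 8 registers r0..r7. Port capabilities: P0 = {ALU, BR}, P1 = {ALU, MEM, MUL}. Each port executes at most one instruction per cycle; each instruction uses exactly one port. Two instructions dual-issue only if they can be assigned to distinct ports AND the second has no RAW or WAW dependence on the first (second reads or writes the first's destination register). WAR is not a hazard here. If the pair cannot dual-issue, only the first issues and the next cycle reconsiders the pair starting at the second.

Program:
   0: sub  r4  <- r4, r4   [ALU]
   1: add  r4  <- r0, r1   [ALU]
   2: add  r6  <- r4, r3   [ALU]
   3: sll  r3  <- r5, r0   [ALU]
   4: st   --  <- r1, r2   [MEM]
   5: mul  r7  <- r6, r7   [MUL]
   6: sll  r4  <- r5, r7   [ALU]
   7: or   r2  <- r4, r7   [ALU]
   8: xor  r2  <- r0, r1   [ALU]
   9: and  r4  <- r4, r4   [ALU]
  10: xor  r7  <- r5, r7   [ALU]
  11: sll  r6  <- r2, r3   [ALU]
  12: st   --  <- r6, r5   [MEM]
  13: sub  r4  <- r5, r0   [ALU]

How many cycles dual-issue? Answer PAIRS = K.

#0 head=0: sub i0 WAW r4
#1 head=1: add i1 RAW r4
#2 head=2: add+sll i2+i3 dual
#3 head=4: st i4 no-port MEM/MUL
#4 head=5: mul i5 RAW r7
#5 head=6: sll i6 RAW r4
#6 head=7: or i7 WAW r2
#7 head=8: xor+and i8+i9 dual
#8 head=10: xor+sll i10+i11 dual
#9 head=12: st+sub i12+i13 dual

PAIRS = 4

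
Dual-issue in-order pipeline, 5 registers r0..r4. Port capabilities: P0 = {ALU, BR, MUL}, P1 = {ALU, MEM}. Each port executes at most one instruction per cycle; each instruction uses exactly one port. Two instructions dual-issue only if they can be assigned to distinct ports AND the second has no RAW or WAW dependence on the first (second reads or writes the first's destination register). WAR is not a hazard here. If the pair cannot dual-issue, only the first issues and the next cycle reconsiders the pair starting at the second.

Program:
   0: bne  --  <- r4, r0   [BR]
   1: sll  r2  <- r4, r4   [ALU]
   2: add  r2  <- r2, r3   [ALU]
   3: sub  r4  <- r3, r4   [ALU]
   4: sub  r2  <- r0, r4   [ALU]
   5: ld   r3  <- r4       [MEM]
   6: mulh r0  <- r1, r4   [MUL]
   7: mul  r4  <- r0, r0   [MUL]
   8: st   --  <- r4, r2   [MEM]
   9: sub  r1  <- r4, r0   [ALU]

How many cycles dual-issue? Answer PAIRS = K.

0. bne.BR;sll.ALU @i0&i1  | 2-wide
1. add.ALU;sub.ALU @i2&i3  | 2-wide
2. sub.ALU;ld.MEM @i4&i5  | 2-wide
3. mulh.MUL @i6  | no-port MUL/MUL
4. mul.MUL @i7  | RAW r4
5. st.MEM;sub.ALU @i8&i9  | 2-wide

PAIRS = 4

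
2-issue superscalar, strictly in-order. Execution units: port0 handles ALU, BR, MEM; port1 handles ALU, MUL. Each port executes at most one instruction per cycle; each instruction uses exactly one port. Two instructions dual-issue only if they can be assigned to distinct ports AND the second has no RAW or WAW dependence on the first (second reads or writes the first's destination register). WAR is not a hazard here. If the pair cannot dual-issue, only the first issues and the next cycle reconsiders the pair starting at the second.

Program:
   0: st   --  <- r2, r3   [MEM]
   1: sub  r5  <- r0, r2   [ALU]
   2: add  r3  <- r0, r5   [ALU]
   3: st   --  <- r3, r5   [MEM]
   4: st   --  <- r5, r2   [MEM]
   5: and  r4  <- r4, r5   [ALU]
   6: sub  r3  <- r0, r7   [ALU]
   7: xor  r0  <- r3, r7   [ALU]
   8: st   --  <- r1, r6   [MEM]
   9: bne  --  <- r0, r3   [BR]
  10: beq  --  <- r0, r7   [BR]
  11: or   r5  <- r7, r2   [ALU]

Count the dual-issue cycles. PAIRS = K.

c0: i0&i1 st.MEM sub.ALU  pair
c1: i2 add.ALU  RAW r3
c2: i3 st.MEM  no-port MEM/MEM
c3: i4&i5 st.MEM and.ALU  pair
c4: i6 sub.ALU  RAW r3
c5: i7&i8 xor.ALU st.MEM  pair
c6: i9 bne.BR  no-port BR/BR
c7: i10&i11 beq.BR or.ALU  pair

PAIRS = 4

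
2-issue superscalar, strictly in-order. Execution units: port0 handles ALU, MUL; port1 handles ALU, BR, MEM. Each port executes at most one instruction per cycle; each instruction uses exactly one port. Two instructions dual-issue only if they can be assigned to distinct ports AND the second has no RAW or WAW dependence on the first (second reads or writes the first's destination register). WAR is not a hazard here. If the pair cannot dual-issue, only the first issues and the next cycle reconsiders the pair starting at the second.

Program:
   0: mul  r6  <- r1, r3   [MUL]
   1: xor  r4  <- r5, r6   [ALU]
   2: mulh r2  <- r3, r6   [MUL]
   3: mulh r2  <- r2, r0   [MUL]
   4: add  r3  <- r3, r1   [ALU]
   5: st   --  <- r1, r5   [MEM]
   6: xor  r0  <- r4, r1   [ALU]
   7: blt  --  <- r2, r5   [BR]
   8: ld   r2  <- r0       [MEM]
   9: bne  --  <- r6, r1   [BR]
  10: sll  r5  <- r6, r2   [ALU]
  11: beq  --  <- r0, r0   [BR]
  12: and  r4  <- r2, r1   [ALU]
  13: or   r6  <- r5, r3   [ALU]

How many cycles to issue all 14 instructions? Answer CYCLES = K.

0. mul.MUL @i0  | RAW r6
1. xor.ALU;mulh.MUL @i1&i2  | 2-wide
2. mulh.MUL;add.ALU @i3&i4  | 2-wide
3. st.MEM;xor.ALU @i5&i6  | 2-wide
4. blt.BR @i7  | no-port BR/MEM
5. ld.MEM @i8  | no-port MEM/BR
6. bne.BR;sll.ALU @i9&i10  | 2-wide
7. beq.BR;and.ALU @i11&i12  | 2-wide
8. or.ALU @i13  | tail

CYCLES = 9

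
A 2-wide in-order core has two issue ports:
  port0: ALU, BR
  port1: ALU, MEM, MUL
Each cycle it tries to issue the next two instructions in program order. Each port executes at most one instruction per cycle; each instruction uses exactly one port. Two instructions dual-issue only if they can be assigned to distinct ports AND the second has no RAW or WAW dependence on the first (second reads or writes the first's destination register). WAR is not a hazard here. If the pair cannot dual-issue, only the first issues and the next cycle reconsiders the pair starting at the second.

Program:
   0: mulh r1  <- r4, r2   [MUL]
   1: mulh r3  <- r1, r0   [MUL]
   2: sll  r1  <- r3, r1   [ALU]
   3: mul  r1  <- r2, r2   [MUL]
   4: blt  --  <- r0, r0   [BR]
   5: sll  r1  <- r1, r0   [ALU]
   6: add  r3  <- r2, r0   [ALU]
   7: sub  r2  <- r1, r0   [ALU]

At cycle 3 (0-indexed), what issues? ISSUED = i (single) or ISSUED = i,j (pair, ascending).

[0] i0  mulh  -- no-port MUL/MUL
[1] i1  mulh  -- RAW r3
[2] i2  sll  -- WAW r1
[3] i3,i4  mul blt  -- 2-wide
[4] i5,i6  sll add  -- 2-wide
[5] i7  sub  -- tail

ISSUED = 3,4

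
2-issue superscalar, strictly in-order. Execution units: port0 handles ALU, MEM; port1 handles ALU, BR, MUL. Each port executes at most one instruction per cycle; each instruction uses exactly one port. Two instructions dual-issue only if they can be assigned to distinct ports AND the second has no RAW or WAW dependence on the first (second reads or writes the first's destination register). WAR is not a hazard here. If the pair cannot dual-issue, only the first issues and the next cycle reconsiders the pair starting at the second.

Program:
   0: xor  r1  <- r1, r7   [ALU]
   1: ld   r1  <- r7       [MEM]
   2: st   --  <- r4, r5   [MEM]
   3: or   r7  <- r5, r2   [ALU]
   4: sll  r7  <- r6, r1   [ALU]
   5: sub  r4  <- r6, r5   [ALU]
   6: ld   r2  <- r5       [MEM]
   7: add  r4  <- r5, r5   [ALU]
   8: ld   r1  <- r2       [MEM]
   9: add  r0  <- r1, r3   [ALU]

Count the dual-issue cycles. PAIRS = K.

PAIRS = 3

t=0 i0:xor ; WAW r1
t=1 i1:ld ; no-port MEM/MEM
t=2 i2+i3:st/or ; dual
t=3 i4+i5:sll/sub ; dual
t=4 i6+i7:ld/add ; dual
t=5 i8:ld ; RAW r1
t=6 i9:add ; tail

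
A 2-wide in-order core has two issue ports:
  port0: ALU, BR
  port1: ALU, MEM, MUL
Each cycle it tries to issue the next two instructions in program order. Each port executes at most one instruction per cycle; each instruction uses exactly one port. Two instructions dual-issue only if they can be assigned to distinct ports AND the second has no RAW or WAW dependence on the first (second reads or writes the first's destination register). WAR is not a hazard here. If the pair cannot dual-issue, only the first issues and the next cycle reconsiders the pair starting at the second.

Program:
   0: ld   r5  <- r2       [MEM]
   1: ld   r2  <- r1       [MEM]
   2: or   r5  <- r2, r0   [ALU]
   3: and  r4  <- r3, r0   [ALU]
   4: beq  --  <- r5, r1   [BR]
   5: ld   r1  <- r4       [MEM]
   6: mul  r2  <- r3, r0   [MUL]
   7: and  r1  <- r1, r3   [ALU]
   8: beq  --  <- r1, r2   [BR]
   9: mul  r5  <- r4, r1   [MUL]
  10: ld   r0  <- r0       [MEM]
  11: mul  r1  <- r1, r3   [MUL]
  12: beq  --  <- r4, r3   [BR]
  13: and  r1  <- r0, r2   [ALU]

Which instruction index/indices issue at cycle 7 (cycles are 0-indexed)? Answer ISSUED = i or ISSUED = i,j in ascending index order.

ISSUED = 11,12

[0] i0  ld  -- no-port MEM/MEM
[1] i1  ld  -- RAW r2
[2] i2+i3  or/and  -- pair
[3] i4+i5  beq/ld  -- pair
[4] i6+i7  mul/and  -- pair
[5] i8+i9  beq/mul  -- pair
[6] i10  ld  -- no-port MEM/MUL
[7] i11+i12  mul/beq  -- pair
[8] i13  and  -- tail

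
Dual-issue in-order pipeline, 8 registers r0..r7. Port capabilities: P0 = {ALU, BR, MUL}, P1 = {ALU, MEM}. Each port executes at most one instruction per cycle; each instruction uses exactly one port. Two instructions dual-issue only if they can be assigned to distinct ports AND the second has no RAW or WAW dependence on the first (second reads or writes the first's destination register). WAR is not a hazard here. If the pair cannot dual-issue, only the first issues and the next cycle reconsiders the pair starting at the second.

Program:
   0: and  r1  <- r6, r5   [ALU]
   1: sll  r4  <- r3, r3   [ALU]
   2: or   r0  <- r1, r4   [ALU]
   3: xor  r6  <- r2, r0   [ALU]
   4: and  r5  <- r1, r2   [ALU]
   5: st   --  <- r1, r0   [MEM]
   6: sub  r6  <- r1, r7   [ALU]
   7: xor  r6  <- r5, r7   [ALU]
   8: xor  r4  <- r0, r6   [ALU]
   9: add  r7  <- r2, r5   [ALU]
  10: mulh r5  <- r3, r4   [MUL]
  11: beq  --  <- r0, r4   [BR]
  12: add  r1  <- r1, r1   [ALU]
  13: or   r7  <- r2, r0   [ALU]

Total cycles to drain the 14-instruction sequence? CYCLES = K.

#0 head=0: and.ALU+sll.ALU i0&i1 pair
#1 head=2: or.ALU i2 RAW r0
#2 head=3: xor.ALU+and.ALU i3&i4 pair
#3 head=5: st.MEM+sub.ALU i5&i6 pair
#4 head=7: xor.ALU i7 RAW r6
#5 head=8: xor.ALU+add.ALU i8&i9 pair
#6 head=10: mulh.MUL i10 no-port MUL/BR
#7 head=11: beq.BR+add.ALU i11&i12 pair
#8 head=13: or.ALU i13 tail

CYCLES = 9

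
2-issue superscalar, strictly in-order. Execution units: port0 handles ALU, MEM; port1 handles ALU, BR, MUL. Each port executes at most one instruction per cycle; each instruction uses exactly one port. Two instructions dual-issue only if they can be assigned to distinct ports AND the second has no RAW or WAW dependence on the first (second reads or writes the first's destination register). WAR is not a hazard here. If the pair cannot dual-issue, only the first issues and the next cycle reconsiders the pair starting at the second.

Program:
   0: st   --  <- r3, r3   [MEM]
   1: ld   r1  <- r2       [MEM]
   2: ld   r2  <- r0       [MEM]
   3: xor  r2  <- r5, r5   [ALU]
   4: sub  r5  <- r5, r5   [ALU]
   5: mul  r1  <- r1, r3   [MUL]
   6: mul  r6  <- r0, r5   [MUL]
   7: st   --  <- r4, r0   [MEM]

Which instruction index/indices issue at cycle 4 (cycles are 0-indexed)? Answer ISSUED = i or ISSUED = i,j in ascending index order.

ISSUED = 5

0. st.MEM @i0  | no-port MEM/MEM
1. ld.MEM @i1  | no-port MEM/MEM
2. ld.MEM @i2  | WAW r2
3. xor.ALU/sub.ALU @i3,i4  | pair
4. mul.MUL @i5  | no-port MUL/MUL
5. mul.MUL/st.MEM @i6,i7  | pair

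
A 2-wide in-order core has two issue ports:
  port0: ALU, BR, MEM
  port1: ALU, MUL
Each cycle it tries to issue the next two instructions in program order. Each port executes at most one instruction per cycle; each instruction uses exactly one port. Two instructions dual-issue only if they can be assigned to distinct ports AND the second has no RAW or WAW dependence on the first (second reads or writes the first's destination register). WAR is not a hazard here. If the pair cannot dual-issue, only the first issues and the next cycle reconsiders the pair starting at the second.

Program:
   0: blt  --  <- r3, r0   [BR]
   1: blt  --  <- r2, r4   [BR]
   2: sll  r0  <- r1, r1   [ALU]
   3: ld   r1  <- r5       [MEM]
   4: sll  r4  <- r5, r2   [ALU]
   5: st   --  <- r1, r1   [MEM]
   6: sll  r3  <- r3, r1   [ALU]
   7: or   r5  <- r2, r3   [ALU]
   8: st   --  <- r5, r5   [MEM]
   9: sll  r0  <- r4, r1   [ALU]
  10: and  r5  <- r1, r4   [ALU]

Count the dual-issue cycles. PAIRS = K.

PAIRS = 4

0. blt.BR @i0  | no-port BR/BR
1. blt.BR;sll.ALU @i1/i2  | pair
2. ld.MEM;sll.ALU @i3/i4  | pair
3. st.MEM;sll.ALU @i5/i6  | pair
4. or.ALU @i7  | RAW r5
5. st.MEM;sll.ALU @i8/i9  | pair
6. and.ALU @i10  | tail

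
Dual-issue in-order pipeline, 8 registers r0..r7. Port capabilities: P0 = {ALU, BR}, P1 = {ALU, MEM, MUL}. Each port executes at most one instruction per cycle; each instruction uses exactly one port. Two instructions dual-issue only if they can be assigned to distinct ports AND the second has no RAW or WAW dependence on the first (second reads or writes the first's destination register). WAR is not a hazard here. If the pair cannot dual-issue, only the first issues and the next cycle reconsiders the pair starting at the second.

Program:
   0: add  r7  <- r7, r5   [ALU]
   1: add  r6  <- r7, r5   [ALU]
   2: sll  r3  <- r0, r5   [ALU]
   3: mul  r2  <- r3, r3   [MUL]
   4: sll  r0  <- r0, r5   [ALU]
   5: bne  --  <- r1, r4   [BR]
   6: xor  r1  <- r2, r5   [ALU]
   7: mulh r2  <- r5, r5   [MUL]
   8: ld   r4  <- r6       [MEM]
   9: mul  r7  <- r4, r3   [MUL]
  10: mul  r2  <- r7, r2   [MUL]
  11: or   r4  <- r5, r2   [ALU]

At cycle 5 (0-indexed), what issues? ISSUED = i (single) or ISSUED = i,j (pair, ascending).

ISSUED = 8

  cy0 -> i0 (add.ALU) RAW r7
  cy1 -> i1/i2 (add.ALU+sll.ALU) pair
  cy2 -> i3/i4 (mul.MUL+sll.ALU) pair
  cy3 -> i5/i6 (bne.BR+xor.ALU) pair
  cy4 -> i7 (mulh.MUL) no-port MUL/MEM
  cy5 -> i8 (ld.MEM) no-port MEM/MUL
  cy6 -> i9 (mul.MUL) no-port MUL/MUL
  cy7 -> i10 (mul.MUL) RAW r2
  cy8 -> i11 (or.ALU) tail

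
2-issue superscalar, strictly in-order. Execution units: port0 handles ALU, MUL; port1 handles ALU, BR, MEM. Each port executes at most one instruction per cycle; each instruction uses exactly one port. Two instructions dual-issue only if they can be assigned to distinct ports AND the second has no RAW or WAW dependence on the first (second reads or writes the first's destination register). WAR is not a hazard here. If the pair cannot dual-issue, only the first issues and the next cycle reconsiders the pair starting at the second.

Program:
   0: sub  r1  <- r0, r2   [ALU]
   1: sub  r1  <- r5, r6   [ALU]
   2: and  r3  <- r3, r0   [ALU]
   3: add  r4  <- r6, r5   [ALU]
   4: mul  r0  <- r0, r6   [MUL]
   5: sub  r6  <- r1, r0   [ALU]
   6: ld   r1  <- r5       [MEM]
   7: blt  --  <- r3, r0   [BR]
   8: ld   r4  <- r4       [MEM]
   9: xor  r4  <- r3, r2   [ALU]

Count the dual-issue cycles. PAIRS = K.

  cy0 -> i0 (sub.ALU) WAW r1
  cy1 -> i1/i2 (sub.ALU+and.ALU) 2-wide
  cy2 -> i3/i4 (add.ALU+mul.MUL) 2-wide
  cy3 -> i5/i6 (sub.ALU+ld.MEM) 2-wide
  cy4 -> i7 (blt.BR) no-port BR/MEM
  cy5 -> i8 (ld.MEM) WAW r4
  cy6 -> i9 (xor.ALU) tail

PAIRS = 3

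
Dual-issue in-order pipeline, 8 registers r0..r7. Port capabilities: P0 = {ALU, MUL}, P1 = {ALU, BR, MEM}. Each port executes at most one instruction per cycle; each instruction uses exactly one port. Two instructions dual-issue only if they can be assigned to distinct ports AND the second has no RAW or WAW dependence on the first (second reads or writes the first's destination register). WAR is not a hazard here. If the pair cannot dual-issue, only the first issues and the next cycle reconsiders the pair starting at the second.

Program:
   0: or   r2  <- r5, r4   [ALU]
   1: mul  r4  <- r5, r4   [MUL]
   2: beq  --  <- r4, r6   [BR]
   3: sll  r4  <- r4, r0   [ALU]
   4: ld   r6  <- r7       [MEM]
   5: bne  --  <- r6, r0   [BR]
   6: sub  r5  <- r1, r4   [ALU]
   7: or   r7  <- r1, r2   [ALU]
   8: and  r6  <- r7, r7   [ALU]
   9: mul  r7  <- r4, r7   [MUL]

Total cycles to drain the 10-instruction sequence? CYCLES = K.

#0 head=0: or.ALU/mul.MUL i0/i1 2-wide
#1 head=2: beq.BR/sll.ALU i2/i3 2-wide
#2 head=4: ld.MEM i4 no-port MEM/BR
#3 head=5: bne.BR/sub.ALU i5/i6 2-wide
#4 head=7: or.ALU i7 RAW r7
#5 head=8: and.ALU/mul.MUL i8/i9 2-wide

CYCLES = 6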